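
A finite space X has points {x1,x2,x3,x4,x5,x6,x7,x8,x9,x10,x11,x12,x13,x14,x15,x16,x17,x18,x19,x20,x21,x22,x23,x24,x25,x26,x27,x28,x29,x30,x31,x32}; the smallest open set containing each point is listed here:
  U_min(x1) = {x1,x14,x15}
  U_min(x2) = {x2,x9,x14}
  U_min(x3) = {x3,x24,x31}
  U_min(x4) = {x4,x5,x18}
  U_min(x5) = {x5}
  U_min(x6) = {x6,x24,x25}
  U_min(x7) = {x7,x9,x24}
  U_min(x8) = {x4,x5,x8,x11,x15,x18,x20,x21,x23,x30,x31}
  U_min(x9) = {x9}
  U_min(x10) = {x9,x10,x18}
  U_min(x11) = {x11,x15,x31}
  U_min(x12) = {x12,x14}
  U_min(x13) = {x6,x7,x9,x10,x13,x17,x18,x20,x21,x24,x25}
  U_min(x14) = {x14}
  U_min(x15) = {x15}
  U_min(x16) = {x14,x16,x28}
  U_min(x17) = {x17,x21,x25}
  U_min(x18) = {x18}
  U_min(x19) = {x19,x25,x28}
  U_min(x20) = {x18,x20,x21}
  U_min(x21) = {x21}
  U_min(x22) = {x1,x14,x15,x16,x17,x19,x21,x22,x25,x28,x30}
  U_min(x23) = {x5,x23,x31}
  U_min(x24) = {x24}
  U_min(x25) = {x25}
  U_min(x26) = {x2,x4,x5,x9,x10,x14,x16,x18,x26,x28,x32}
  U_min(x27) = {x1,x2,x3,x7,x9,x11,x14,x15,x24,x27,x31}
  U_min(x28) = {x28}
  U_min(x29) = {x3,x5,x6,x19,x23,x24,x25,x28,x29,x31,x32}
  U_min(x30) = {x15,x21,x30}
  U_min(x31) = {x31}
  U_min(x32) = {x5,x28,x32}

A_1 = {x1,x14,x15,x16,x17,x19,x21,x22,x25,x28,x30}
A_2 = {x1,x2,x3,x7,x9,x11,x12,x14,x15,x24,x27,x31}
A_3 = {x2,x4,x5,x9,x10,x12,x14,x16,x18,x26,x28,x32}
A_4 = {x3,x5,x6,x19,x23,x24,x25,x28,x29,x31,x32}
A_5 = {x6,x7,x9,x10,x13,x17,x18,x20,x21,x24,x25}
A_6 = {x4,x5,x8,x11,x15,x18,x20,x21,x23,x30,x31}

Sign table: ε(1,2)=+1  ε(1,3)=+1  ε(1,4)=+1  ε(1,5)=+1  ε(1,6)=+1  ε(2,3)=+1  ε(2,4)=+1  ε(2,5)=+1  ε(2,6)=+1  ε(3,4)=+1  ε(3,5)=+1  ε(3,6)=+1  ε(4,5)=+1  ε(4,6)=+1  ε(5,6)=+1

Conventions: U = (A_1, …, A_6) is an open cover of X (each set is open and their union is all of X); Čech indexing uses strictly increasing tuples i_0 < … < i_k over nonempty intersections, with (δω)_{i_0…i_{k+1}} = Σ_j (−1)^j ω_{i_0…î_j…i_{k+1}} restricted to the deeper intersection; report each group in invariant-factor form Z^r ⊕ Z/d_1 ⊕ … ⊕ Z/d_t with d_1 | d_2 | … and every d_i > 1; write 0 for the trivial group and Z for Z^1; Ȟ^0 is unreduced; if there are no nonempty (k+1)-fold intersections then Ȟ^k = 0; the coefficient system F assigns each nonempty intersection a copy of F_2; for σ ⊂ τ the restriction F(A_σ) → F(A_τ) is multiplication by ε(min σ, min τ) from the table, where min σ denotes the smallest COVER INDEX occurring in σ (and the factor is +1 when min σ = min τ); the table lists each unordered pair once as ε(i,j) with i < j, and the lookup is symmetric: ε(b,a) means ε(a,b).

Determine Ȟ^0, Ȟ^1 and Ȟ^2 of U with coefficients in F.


Ȟ^0 ≅ Z/2; Ȟ^1 ≅ Z/2; Ȟ^2 ≅ Z/2

nonempty overlaps:
  A12={x1,x14,x15} A13={x14,x16,x28} A14={x19,x25,x28} A15={x17,x21,x25} A16={x15,x21,x30} A23={x2,x9,x12,x14} A24={x3,x24,x31} A25={x7,x9,x24} A26={x11,x15,x31} A34={x5,x28,x32} A35={x9,x10,x18} A36={x4,x5,x18} A45={x6,x24,x25} A46={x5,x23,x31} A56={x18,x20,x21}
  A123={x14} A126={x15} A134={x28} A145={x25} A156={x21} A235={x9} A245={x24} A246={x31} A346={x5} A356={x18}
C dims 6,15,10; δ0: rk_F2 5; δ1: rk_F2 9
degree 0: 6−5−0 = 1 → Ȟ^0 ≅ Z/2
degree 1: 15−9−5 = 1 → Ȟ^1 ≅ Z/2
degree 2: 10−0−9 = 1 → Ȟ^2 ≅ Z/2


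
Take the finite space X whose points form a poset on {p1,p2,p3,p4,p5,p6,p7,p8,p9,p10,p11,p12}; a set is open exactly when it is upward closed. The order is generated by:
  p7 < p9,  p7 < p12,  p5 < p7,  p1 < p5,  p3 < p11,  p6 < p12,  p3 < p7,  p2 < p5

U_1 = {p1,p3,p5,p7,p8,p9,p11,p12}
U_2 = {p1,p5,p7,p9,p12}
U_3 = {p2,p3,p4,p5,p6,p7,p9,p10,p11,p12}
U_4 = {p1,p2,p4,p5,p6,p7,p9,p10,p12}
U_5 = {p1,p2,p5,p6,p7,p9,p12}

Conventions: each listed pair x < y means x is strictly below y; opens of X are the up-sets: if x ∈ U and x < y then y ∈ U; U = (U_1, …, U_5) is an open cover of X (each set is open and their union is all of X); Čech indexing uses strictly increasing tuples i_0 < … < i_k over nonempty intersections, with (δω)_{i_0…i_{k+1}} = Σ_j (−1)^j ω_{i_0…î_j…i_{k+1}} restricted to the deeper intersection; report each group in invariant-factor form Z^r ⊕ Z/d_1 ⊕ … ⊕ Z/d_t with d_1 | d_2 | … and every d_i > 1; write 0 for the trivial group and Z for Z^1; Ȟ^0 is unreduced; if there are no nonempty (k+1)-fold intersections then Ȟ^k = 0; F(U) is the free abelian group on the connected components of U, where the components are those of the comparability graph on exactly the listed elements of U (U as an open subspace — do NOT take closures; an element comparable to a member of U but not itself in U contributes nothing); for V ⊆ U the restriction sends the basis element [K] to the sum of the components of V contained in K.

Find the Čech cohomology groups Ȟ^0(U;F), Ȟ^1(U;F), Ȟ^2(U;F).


Ȟ^0(U;F) ≅ Z^4, Ȟ^1(U;F) ≅ 0, Ȟ^2(U;F) ≅ 0

nonempty intersections:
  U12={p1,p5,p7,p9,p12} U13={p3,p5,p7,p9,p11,p12} U14={p1,p5,p7,p9,p12} U15={p1,p5,p7,p9,p12} U23={p5,p7,p9,p12} U24={p1,p5,p7,p9,p12} U25={p1,p5,p7,p9,p12} U34={p2,p4,p5,p6,p7,p9,p10,p12} U35={p2,p5,p6,p7,p9,p12} U45={p1,p2,p5,p6,p7,p9,p12}
  U123={p5,p7,p9,p12} U124={p1,p5,p7,p9,p12} U125={p1,p5,p7,p9,p12} U134={p5,p7,p9,p12} U135={p5,p7,p9,p12} U145={p1,p5,p7,p9,p12} U234={p5,p7,p9,p12} U235={p5,p7,p9,p12} U245={p1,p5,p7,p9,p12} U345={p2,p5,p6,p7,p9,p12}
  U1234={p5,p7,p9,p12} U1235={p5,p7,p9,p12} U1245={p1,p5,p7,p9,p12} U1345={p5,p7,p9,p12} U2345={p5,p7,p9,p12}
  U12345={p5,p7,p9,p12}
components per intersection:
  U1: {p1,p3,p5,p7,p9,p11,p12} {p8}
  U2: {p1,p5,p7,p9,p12}
  U3: {p2,p3,p5,p6,p7,p9,p11,p12} {p4} {p10}
  U4: {p1,p2,p5,p6,p7,p9,p12} {p4} {p10}
  U5: {p1,p2,p5,p6,p7,p9,p12}
  U12: {p1,p5,p7,p9,p12}
  U13: {p3,p5,p7,p9,p11,p12}
  U14: {p1,p5,p7,p9,p12}
  U15: {p1,p5,p7,p9,p12}
  U23: {p5,p7,p9,p12}
  U24: {p1,p5,p7,p9,p12}
  U25: {p1,p5,p7,p9,p12}
  U34: {p2,p5,p6,p7,p9,p12} {p4} {p10}
  U35: {p2,p5,p6,p7,p9,p12}
  U45: {p1,p2,p5,p6,p7,p9,p12}
  U123: {p5,p7,p9,p12}
  U124: {p1,p5,p7,p9,p12}
  U125: {p1,p5,p7,p9,p12}
  U134: {p5,p7,p9,p12}
  U135: {p5,p7,p9,p12}
  U145: {p1,p5,p7,p9,p12}
  U234: {p5,p7,p9,p12}
  U235: {p5,p7,p9,p12}
  U245: {p1,p5,p7,p9,p12}
  U345: {p2,p5,p6,p7,p9,p12}
  U1234: {p5,p7,p9,p12}
  U1235: {p5,p7,p9,p12}
  U1245: {p1,p5,p7,p9,p12}
  U1345: {p5,p7,p9,p12}
  U2345: {p5,p7,p9,p12}
  U12345: {p5,p7,p9,p12}
C dims 10,12,10,5; δ0: rk 6, SNF 1^6; δ1: rk 6, SNF 1^6; δ2: rk 4, SNF 1^4
Ȟ^0: (10−6)−0=4 ⇒ Z^4
Ȟ^1: (12−6)−6=0 ⇒ 0
Ȟ^2: (10−4)−6=0 ⇒ 0


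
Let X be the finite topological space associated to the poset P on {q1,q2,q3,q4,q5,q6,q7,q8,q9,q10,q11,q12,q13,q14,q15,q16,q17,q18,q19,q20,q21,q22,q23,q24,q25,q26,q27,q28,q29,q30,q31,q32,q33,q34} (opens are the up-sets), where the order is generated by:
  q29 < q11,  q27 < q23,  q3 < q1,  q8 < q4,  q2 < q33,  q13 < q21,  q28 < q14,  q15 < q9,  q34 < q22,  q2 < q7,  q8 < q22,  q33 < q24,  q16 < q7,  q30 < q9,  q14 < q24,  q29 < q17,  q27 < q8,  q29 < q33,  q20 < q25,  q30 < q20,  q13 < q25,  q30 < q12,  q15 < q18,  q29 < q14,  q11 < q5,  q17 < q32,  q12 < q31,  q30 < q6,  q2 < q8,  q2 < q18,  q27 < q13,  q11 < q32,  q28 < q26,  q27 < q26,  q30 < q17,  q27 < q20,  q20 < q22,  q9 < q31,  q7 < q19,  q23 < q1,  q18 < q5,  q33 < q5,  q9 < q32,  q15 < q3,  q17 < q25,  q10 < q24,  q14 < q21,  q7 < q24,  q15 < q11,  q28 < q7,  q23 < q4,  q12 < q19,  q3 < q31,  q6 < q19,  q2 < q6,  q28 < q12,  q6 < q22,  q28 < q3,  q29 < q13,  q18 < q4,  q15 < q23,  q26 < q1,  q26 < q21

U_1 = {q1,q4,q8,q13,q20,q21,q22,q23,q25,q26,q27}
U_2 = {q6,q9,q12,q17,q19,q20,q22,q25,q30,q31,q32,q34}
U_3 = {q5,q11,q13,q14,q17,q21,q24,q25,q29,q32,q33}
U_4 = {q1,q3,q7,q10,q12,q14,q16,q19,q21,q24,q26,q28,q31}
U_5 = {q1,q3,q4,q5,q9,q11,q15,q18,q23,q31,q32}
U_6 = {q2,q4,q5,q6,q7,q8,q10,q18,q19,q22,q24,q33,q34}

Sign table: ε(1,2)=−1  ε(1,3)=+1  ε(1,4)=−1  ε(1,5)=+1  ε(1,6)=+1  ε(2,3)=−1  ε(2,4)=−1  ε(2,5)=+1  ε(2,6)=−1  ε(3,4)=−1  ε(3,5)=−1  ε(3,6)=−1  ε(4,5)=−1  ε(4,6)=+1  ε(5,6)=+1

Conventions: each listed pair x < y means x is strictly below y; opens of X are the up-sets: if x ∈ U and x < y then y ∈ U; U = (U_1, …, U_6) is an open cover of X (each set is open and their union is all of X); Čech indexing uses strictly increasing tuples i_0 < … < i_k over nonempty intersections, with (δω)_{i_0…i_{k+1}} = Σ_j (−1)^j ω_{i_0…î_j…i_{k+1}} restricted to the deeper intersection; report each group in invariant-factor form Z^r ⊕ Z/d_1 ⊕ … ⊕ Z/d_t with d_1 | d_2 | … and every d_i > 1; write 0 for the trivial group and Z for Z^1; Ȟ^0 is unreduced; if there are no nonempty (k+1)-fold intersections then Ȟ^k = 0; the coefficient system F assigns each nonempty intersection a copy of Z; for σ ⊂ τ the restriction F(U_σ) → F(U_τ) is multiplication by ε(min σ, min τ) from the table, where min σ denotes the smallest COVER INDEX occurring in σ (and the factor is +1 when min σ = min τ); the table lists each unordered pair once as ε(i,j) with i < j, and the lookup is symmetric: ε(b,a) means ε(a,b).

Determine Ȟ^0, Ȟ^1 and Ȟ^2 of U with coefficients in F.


cover nerve:
  U12={q20,q22,q25} U13={q13,q21,q25} U14={q1,q21,q26} U15={q1,q4,q23} U16={q4,q8,q22} U23={q17,q25,q32} U24={q12,q19,q31} U25={q9,q31,q32} U26={q6,q19,q22,q34} U34={q14,q21,q24} U35={q5,q11,q32} U36={q5,q24,q33} U45={q1,q3,q31} U46={q7,q10,q19,q24} U56={q4,q5,q18}
  U123={q25} U126={q22} U134={q21} U145={q1} U156={q4} U235={q32} U245={q31} U246={q19} U346={q24} U356={q5}
C dims 6,15,10; δ0: rk 6, SNF 1^5·2; δ1: rk 9, SNF 1^9
Ȟ^0: (6−6)−0=0 ⇒ 0
Ȟ^1: (15−9)−6=0 plus torsion [2] ⇒ Z/2
Ȟ^2: (10−0)−9=1 ⇒ Z

Ȟ^0 = 0, Ȟ^1 = Z/2 and Ȟ^2 = Z


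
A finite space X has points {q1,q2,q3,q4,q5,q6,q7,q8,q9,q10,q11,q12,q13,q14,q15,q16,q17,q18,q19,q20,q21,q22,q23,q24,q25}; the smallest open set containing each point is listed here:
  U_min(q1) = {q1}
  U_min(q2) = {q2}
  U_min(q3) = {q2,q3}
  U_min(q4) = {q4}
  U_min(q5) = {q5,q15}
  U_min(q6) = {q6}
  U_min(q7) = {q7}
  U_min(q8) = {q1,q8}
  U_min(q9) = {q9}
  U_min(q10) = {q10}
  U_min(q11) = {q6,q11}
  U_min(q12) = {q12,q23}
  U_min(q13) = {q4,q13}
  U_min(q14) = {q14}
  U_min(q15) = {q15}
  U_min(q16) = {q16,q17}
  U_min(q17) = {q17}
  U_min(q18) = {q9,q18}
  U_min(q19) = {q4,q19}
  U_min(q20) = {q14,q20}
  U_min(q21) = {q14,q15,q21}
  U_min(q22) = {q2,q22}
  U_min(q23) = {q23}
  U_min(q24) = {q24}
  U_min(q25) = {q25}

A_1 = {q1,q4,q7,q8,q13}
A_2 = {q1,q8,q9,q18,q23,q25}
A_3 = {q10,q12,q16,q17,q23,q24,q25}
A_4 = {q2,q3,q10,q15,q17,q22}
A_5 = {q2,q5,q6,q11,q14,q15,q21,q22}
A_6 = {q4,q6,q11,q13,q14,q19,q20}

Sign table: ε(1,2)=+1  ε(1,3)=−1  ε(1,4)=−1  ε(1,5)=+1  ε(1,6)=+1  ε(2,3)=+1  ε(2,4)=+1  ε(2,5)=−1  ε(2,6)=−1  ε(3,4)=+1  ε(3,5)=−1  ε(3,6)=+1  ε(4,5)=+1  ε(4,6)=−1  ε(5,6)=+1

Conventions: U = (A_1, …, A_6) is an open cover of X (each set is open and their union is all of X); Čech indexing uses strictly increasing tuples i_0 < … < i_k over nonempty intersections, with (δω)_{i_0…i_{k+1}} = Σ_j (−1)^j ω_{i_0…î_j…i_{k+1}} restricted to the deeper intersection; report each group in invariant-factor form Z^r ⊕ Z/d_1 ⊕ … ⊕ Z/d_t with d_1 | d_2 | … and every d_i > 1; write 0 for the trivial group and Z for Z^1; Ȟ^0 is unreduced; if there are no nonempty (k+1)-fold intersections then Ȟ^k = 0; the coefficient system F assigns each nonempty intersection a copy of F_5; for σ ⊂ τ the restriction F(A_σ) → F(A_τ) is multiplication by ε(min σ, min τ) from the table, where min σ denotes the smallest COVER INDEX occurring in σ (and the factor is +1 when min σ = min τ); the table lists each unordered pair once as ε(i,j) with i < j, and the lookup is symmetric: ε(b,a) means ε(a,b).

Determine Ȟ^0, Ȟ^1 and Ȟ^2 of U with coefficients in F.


Ȟ^0 = Z/5, Ȟ^1 = Z/5 and Ȟ^2 = 0

nerve of the cover:
  A12={q1,q8} A16={q4,q13} A23={q23,q25} A34={q10,q17} A45={q2,q15,q22} A56={q6,q11,q14}
C dims 6,6; δ0: rk_F5 5
Ȟ^0 = (6 − 5) − 0 = 1, so Ȟ^0 ≅ Z/5
Ȟ^1 = (6 − 0) − 5 = 1, so Ȟ^1 ≅ Z/5
Ȟ^2 = (0 − 0) − 0 = 0, so Ȟ^2 ≅ 0


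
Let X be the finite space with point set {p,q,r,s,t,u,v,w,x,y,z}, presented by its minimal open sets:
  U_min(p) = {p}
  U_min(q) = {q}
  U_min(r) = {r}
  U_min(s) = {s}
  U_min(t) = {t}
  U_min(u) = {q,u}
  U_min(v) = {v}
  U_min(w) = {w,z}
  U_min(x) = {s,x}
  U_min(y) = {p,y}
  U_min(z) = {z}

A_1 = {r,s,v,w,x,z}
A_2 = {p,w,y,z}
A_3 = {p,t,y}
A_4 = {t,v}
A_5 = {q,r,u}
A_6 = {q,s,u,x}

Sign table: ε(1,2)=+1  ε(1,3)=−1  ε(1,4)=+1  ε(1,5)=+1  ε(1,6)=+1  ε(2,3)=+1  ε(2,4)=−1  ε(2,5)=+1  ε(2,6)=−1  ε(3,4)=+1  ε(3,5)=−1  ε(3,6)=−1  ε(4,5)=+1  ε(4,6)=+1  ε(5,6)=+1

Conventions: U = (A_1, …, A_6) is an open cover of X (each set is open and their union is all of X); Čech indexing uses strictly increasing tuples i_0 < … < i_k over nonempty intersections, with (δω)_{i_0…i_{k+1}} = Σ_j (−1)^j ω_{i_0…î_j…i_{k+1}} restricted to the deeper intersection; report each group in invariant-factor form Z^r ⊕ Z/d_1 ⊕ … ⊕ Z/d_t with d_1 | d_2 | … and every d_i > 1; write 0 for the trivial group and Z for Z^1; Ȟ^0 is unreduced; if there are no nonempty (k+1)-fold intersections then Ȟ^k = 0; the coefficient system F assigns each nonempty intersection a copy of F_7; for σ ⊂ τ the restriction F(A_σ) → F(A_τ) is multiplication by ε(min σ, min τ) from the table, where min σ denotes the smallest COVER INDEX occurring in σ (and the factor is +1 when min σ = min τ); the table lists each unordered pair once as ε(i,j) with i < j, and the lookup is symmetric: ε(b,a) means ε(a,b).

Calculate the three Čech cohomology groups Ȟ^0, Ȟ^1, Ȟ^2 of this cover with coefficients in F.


Ȟ^0(U;F) ≅ Z/7, Ȟ^1(U;F) ≅ Z/7 ⊕ Z/7, Ȟ^2(U;F) ≅ 0

nonempty intersections:
  A12={w,z} A14={v} A15={r} A16={s,x} A23={p,y} A34={t} A56={q,u}
C dims 6,7; δ0: rk_F7 5
Ȟ^0: (6−5)−0=1 ⇒ Z/7
Ȟ^1: (7−0)−5=2 ⇒ Z/7 ⊕ Z/7
Ȟ^2: (0−0)−0=0 ⇒ 0


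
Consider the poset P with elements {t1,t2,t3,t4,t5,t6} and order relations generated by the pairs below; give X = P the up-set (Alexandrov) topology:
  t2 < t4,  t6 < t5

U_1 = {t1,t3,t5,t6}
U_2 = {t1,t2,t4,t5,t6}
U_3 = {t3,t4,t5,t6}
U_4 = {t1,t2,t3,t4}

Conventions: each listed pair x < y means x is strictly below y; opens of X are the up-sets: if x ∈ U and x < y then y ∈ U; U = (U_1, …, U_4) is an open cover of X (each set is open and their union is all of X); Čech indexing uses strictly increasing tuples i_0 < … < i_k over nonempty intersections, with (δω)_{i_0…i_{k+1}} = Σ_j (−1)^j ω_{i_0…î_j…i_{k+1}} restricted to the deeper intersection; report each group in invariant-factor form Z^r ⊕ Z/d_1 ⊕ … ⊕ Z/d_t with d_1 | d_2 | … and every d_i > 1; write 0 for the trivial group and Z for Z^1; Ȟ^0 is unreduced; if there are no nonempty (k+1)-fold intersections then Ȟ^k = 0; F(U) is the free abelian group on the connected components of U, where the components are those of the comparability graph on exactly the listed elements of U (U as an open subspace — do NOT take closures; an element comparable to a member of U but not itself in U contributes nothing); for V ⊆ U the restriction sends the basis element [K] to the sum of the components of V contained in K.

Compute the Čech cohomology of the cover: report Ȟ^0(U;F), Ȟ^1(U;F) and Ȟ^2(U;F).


Ȟ^0 ≅ Z^4; Ȟ^1 ≅ 0; Ȟ^2 ≅ 0

intersection data:
  U12={t1,t5,t6} U13={t3,t5,t6} U14={t1,t3} U23={t4,t5,t6} U24={t1,t2,t4} U34={t3,t4}
  U123={t5,t6} U124={t1} U134={t3} U234={t4}
components per intersection:
  U1: {t1} {t3} {t5,t6}
  U2: {t1} {t2,t4} {t5,t6}
  U3: {t3} {t4} {t5,t6}
  U4: {t1} {t2,t4} {t3}
  U12: {t1} {t5,t6}
  U13: {t3} {t5,t6}
  U14: {t1} {t3}
  U23: {t4} {t5,t6}
  U24: {t1} {t2,t4}
  U34: {t3} {t4}
  U123: {t5,t6}
  U124: {t1}
  U134: {t3}
  U234: {t4}
C dims 12,12,4; δ0: rk 8, SNF 1^8; δ1: rk 4, SNF 1^4
Ȟ^0 = (12 − 8) − 0 = 4, so Ȟ^0 ≅ Z^4
Ȟ^1 = (12 − 4) − 8 = 0, so Ȟ^1 ≅ 0
Ȟ^2 = (4 − 0) − 4 = 0, so Ȟ^2 ≅ 0


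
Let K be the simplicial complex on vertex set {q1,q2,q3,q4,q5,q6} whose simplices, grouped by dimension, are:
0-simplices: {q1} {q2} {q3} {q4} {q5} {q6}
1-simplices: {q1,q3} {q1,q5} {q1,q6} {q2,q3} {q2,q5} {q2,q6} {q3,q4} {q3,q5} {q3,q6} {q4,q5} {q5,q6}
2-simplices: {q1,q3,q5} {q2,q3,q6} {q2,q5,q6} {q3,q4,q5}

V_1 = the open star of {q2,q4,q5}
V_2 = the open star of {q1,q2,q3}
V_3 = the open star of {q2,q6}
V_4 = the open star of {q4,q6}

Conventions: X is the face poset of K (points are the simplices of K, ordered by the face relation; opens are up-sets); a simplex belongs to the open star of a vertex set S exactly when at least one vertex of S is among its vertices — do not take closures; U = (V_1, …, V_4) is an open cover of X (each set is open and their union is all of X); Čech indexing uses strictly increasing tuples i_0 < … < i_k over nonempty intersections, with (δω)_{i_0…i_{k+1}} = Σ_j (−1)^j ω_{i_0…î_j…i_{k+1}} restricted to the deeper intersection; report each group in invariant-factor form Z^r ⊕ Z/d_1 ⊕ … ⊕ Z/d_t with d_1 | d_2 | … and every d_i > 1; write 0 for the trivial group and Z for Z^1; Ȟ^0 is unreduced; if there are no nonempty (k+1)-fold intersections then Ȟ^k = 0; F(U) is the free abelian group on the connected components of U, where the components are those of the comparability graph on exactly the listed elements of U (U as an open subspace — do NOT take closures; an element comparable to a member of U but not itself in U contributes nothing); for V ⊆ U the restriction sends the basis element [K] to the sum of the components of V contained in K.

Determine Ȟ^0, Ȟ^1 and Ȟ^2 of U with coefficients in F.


Ȟ^0 ≅ Z,  Ȟ^1 ≅ Z^2,  Ȟ^2 ≅ 0

nonempty overlaps:
  V1={{q2},{q4},{q5},{q1,q5},{q2,q3},{q2,q5},{q2,q6},{q3,q4},{q3,q5},{q4,q5},{q5,q6},{q1,q3,q5},{q2,q3,q6},{q2,q5,q6},{q3,q4,q5}} V2={{q1},{q2},{q3},{q1,q3},{q1,q5},{q1,q6},{q2,q3},{q2,q5},{q2,q6},{q3,q4},{q3,q5},{q3,q6},{q1,q3,q5},{q2,q3,q6},{q2,q5,q6},{q3,q4,q5}} V3={{q2},{q6},{q1,q6},{q2,q3},{q2,q5},{q2,q6},{q3,q6},{q5,q6},{q2,q3,q6},{q2,q5,q6}} V4={{q4},{q6},{q1,q6},{q2,q6},{q3,q4},{q3,q6},{q4,q5},{q5,q6},{q2,q3,q6},{q2,q5,q6},{q3,q4,q5}}
  V12={{q2},{q1,q5},{q2,q3},{q2,q5},{q2,q6},{q3,q4},{q3,q5},{q1,q3,q5},{q2,q3,q6},{q2,q5,q6},{q3,q4,q5}} V13={{q2},{q2,q3},{q2,q5},{q2,q6},{q5,q6},{q2,q3,q6},{q2,q5,q6}} V14={{q4},{q2,q6},{q3,q4},{q4,q5},{q5,q6},{q2,q3,q6},{q2,q5,q6},{q3,q4,q5}} V23={{q2},{q1,q6},{q2,q3},{q2,q5},{q2,q6},{q3,q6},{q2,q3,q6},{q2,q5,q6}} V24={{q1,q6},{q2,q6},{q3,q4},{q3,q6},{q2,q3,q6},{q2,q5,q6},{q3,q4,q5}} V34={{q6},{q1,q6},{q2,q6},{q3,q6},{q5,q6},{q2,q3,q6},{q2,q5,q6}}
  V123={{q2},{q2,q3},{q2,q5},{q2,q6},{q2,q3,q6},{q2,q5,q6}} V124={{q2,q6},{q3,q4},{q2,q3,q6},{q2,q5,q6},{q3,q4,q5}} V134={{q2,q6},{q5,q6},{q2,q3,q6},{q2,q5,q6}} V234={{q1,q6},{q2,q6},{q3,q6},{q2,q3,q6},{q2,q5,q6}}
  V1234={{q2,q6},{q2,q3,q6},{q2,q5,q6}}
components per intersection:
  V1: {{q2},{q4},{q5},{q1,q5},{q2,q3},{q2,q5},{q2,q6},{q3,q4},{q3,q5},{q4,q5},{q5,q6},{q1,q3,q5},{q2,q3,q6},{q2,q5,q6},{q3,q4,q5}}
  V2: {{q1},{q2},{q3},{q1,q3},{q1,q5},{q1,q6},{q2,q3},{q2,q5},{q2,q6},{q3,q4},{q3,q5},{q3,q6},{q1,q3,q5},{q2,q3,q6},{q2,q5,q6},{q3,q4,q5}}
  V3: {{q2},{q6},{q1,q6},{q2,q3},{q2,q5},{q2,q6},{q3,q6},{q5,q6},{q2,q3,q6},{q2,q5,q6}}
  V4: {{q4},{q3,q4},{q4,q5},{q3,q4,q5}} {{q6},{q1,q6},{q2,q6},{q3,q6},{q5,q6},{q2,q3,q6},{q2,q5,q6}}
  V12: {{q2},{q2,q3},{q2,q5},{q2,q6},{q2,q3,q6},{q2,q5,q6}} {{q1,q5},{q3,q4},{q3,q5},{q1,q3,q5},{q3,q4,q5}}
  V13: {{q2},{q2,q3},{q2,q5},{q2,q6},{q5,q6},{q2,q3,q6},{q2,q5,q6}}
  V14: {{q4},{q3,q4},{q4,q5},{q3,q4,q5}} {{q2,q6},{q5,q6},{q2,q3,q6},{q2,q5,q6}}
  V23: {{q2},{q2,q3},{q2,q5},{q2,q6},{q3,q6},{q2,q3,q6},{q2,q5,q6}} {{q1,q6}}
  V24: {{q1,q6}} {{q2,q6},{q3,q6},{q2,q3,q6},{q2,q5,q6}} {{q3,q4},{q3,q4,q5}}
  V34: {{q6},{q1,q6},{q2,q6},{q3,q6},{q5,q6},{q2,q3,q6},{q2,q5,q6}}
  V123: {{q2},{q2,q3},{q2,q5},{q2,q6},{q2,q3,q6},{q2,q5,q6}}
  V124: {{q2,q6},{q2,q3,q6},{q2,q5,q6}} {{q3,q4},{q3,q4,q5}}
  V134: {{q2,q6},{q5,q6},{q2,q3,q6},{q2,q5,q6}}
  V234: {{q1,q6}} {{q2,q6},{q3,q6},{q2,q3,q6},{q2,q5,q6}}
  V1234: {{q2,q6},{q2,q3,q6},{q2,q5,q6}}
C dims 5,11,6,1; δ0: rk 4, SNF 1^4; δ1: rk 5, SNF 1^5; δ2: rk 1, SNF 1^1
degree 0: 5−4−0 = 1 → Ȟ^0 ≅ Z
degree 1: 11−5−4 = 2 → Ȟ^1 ≅ Z^2
degree 2: 6−1−5 = 0 → Ȟ^2 ≅ 0


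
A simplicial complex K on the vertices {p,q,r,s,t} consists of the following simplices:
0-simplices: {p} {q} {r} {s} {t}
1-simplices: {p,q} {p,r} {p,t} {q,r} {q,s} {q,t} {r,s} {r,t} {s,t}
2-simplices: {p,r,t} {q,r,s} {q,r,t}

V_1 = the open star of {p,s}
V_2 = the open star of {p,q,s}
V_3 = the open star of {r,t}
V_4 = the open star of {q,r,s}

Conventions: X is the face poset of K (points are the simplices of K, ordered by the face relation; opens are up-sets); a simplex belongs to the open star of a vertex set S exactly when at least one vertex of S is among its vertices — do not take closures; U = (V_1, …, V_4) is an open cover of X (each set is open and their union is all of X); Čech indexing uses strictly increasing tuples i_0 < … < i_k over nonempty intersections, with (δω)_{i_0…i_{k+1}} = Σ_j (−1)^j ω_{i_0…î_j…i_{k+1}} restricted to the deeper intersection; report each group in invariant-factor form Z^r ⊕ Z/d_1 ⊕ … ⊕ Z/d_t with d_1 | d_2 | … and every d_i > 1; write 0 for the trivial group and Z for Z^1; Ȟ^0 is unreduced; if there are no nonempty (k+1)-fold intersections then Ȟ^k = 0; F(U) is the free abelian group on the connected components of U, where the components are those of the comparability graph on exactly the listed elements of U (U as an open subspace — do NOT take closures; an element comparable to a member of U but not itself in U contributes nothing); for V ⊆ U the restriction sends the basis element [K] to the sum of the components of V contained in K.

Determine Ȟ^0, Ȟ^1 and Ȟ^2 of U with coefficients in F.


nonempty overlaps:
  V1={{p},{s},{p,q},{p,r},{p,t},{q,s},{r,s},{s,t},{p,r,t},{q,r,s}} V2={{p},{q},{s},{p,q},{p,r},{p,t},{q,r},{q,s},{q,t},{r,s},{s,t},{p,r,t},{q,r,s},{q,r,t}} V3={{r},{t},{p,r},{p,t},{q,r},{q,t},{r,s},{r,t},{s,t},{p,r,t},{q,r,s},{q,r,t}} V4={{q},{r},{s},{p,q},{p,r},{q,r},{q,s},{q,t},{r,s},{r,t},{s,t},{p,r,t},{q,r,s},{q,r,t}}
  V12={{p},{s},{p,q},{p,r},{p,t},{q,s},{r,s},{s,t},{p,r,t},{q,r,s}} V13={{p,r},{p,t},{r,s},{s,t},{p,r,t},{q,r,s}} V14={{s},{p,q},{p,r},{q,s},{r,s},{s,t},{p,r,t},{q,r,s}} V23={{p,r},{p,t},{q,r},{q,t},{r,s},{s,t},{p,r,t},{q,r,s},{q,r,t}} V24={{q},{s},{p,q},{p,r},{q,r},{q,s},{q,t},{r,s},{s,t},{p,r,t},{q,r,s},{q,r,t}} V34={{r},{p,r},{q,r},{q,t},{r,s},{r,t},{s,t},{p,r,t},{q,r,s},{q,r,t}}
  V123={{p,r},{p,t},{r,s},{s,t},{p,r,t},{q,r,s}} V124={{s},{p,q},{p,r},{q,s},{r,s},{s,t},{p,r,t},{q,r,s}} V134={{p,r},{r,s},{s,t},{p,r,t},{q,r,s}} V234={{p,r},{q,r},{q,t},{r,s},{s,t},{p,r,t},{q,r,s},{q,r,t}}
  V1234={{p,r},{r,s},{s,t},{p,r,t},{q,r,s}}
components per intersection:
  V1: {{p},{p,q},{p,r},{p,t},{p,r,t}} {{s},{q,s},{r,s},{s,t},{q,r,s}}
  V2: {{p},{q},{s},{p,q},{p,r},{p,t},{q,r},{q,s},{q,t},{r,s},{s,t},{p,r,t},{q,r,s},{q,r,t}}
  V3: {{r},{t},{p,r},{p,t},{q,r},{q,t},{r,s},{r,t},{s,t},{p,r,t},{q,r,s},{q,r,t}}
  V4: {{q},{r},{s},{p,q},{p,r},{q,r},{q,s},{q,t},{r,s},{r,t},{s,t},{p,r,t},{q,r,s},{q,r,t}}
  V12: {{p},{p,q},{p,r},{p,t},{p,r,t}} {{s},{q,s},{r,s},{s,t},{q,r,s}}
  V13: {{p,r},{p,t},{p,r,t}} {{r,s},{q,r,s}} {{s,t}}
  V14: {{s},{q,s},{r,s},{s,t},{q,r,s}} {{p,q}} {{p,r},{p,r,t}}
  V23: {{p,r},{p,t},{p,r,t}} {{q,r},{q,t},{r,s},{q,r,s},{q,r,t}} {{s,t}}
  V24: {{q},{s},{p,q},{q,r},{q,s},{q,t},{r,s},{s,t},{q,r,s},{q,r,t}} {{p,r},{p,r,t}}
  V34: {{r},{p,r},{q,r},{q,t},{r,s},{r,t},{p,r,t},{q,r,s},{q,r,t}} {{s,t}}
  V123: {{p,r},{p,t},{p,r,t}} {{r,s},{q,r,s}} {{s,t}}
  V124: {{s},{q,s},{r,s},{s,t},{q,r,s}} {{p,q}} {{p,r},{p,r,t}}
  V134: {{p,r},{p,r,t}} {{r,s},{q,r,s}} {{s,t}}
  V234: {{p,r},{p,r,t}} {{q,r},{q,t},{r,s},{q,r,s},{q,r,t}} {{s,t}}
  V1234: {{p,r},{p,r,t}} {{r,s},{q,r,s}} {{s,t}}
C dims 5,15,12,3; δ0: rk 4, SNF 1^4; δ1: rk 9, SNF 1^9; δ2: rk 3, SNF 1^3
degree 0: 5−4−0 = 1 → Ȟ^0 ≅ Z
degree 1: 15−9−4 = 2 → Ȟ^1 ≅ Z^2
degree 2: 12−3−9 = 0 → Ȟ^2 ≅ 0

Ȟ^0(U;F) ≅ Z; Ȟ^1(U;F) ≅ Z^2; Ȟ^2(U;F) ≅ 0


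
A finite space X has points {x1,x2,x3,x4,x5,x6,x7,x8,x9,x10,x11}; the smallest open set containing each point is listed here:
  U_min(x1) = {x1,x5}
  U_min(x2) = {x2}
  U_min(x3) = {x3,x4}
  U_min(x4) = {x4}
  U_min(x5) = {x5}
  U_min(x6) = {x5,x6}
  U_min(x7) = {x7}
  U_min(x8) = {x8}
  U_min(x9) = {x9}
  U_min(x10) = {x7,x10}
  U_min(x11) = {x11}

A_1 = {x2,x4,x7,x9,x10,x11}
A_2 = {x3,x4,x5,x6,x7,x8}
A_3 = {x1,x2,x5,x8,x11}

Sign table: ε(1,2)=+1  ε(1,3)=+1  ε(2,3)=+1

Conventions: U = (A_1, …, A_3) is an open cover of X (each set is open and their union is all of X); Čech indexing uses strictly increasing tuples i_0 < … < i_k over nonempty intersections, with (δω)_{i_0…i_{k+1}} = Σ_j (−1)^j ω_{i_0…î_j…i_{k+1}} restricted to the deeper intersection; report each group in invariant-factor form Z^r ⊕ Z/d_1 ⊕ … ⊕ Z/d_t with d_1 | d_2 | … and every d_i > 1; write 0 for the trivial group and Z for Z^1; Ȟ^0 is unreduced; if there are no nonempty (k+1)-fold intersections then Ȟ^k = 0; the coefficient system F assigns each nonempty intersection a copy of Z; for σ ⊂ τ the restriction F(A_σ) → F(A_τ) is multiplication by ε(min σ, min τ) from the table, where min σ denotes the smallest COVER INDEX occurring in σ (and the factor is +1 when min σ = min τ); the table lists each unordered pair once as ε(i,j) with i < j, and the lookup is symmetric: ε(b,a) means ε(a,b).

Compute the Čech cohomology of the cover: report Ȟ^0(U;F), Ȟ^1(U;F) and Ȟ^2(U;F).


Ȟ^0 ≅ Z; Ȟ^1 ≅ Z; Ȟ^2 ≅ 0

nerve of the cover:
  A12={x4,x7} A13={x2,x11} A23={x5,x8}
C dims 3,3; δ0: rk 2, SNF 1^2
Ȟ^0 = (3 − 2) − 0 = 1, so Ȟ^0 ≅ Z
Ȟ^1 = (3 − 0) − 2 = 1, so Ȟ^1 ≅ Z
Ȟ^2 = (0 − 0) − 0 = 0, so Ȟ^2 ≅ 0


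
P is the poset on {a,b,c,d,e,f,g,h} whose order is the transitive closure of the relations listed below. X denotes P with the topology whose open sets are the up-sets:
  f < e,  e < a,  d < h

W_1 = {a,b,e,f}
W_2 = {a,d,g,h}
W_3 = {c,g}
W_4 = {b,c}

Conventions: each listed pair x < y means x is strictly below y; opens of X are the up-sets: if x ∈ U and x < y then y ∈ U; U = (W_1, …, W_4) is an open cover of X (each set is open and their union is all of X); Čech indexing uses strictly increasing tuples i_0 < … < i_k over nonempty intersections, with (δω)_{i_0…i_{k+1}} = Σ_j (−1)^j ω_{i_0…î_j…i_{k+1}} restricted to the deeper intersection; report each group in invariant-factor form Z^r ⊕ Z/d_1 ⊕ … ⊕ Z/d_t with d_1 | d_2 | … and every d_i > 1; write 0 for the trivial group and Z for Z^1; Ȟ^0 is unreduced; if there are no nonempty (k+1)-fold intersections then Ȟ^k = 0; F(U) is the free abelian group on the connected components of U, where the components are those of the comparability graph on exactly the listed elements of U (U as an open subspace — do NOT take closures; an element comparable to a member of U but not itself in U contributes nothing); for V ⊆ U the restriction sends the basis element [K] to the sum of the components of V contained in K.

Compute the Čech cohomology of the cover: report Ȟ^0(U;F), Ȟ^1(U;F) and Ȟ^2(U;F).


Ȟ^0 = Z^5,  Ȟ^1 = 0,  Ȟ^2 = 0

intersection data:
  W12={a} W14={b} W23={g} W34={c}
components per intersection:
  W1: {a,e,f} {b}
  W2: {a} {d,h} {g}
  W3: {c} {g}
  W4: {b} {c}
  W12: {a}
  W14: {b}
  W23: {g}
  W34: {c}
C dims 9,4; δ0: rk 4, SNF 1^4
Ȟ^0 = (9 − 4) − 0 = 5, so Ȟ^0 ≅ Z^5
Ȟ^1 = (4 − 0) − 4 = 0, so Ȟ^1 ≅ 0
Ȟ^2 = (0 − 0) − 0 = 0, so Ȟ^2 ≅ 0


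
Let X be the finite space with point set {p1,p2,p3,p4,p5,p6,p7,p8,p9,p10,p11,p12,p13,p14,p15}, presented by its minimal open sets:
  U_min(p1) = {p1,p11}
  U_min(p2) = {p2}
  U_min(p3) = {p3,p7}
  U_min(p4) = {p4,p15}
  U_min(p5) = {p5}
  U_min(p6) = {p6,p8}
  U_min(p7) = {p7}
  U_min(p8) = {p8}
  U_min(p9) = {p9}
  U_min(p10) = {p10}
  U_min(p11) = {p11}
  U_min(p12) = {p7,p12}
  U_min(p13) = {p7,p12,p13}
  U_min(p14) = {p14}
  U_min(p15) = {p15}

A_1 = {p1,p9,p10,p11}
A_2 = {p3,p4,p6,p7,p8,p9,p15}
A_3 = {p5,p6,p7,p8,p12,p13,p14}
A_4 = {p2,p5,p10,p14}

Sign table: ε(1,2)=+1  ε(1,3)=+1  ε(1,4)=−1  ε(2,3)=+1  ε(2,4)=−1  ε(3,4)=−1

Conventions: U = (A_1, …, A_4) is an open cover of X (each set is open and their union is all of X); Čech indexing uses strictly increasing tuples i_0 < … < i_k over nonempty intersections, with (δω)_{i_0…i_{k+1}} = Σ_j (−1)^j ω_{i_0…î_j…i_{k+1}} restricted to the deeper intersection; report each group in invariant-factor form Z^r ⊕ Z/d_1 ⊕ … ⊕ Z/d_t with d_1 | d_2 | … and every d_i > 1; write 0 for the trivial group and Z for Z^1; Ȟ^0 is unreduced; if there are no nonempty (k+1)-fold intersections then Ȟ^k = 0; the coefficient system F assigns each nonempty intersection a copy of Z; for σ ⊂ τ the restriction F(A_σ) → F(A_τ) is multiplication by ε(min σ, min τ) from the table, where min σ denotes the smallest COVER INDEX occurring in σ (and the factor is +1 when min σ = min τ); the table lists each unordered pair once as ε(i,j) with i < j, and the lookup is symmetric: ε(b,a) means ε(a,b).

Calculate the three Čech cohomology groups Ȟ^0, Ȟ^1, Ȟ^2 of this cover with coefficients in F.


Ȟ^0 ≅ Z,  Ȟ^1 ≅ Z,  Ȟ^2 ≅ 0

cover nerve:
  A12={p9} A14={p10} A23={p6,p7,p8} A34={p5,p14}
C dims 4,4; δ0: rk 3, SNF 1^3
Ȟ^0: (4−3)−0=1 ⇒ Z
Ȟ^1: (4−0)−3=1 ⇒ Z
Ȟ^2: (0−0)−0=0 ⇒ 0


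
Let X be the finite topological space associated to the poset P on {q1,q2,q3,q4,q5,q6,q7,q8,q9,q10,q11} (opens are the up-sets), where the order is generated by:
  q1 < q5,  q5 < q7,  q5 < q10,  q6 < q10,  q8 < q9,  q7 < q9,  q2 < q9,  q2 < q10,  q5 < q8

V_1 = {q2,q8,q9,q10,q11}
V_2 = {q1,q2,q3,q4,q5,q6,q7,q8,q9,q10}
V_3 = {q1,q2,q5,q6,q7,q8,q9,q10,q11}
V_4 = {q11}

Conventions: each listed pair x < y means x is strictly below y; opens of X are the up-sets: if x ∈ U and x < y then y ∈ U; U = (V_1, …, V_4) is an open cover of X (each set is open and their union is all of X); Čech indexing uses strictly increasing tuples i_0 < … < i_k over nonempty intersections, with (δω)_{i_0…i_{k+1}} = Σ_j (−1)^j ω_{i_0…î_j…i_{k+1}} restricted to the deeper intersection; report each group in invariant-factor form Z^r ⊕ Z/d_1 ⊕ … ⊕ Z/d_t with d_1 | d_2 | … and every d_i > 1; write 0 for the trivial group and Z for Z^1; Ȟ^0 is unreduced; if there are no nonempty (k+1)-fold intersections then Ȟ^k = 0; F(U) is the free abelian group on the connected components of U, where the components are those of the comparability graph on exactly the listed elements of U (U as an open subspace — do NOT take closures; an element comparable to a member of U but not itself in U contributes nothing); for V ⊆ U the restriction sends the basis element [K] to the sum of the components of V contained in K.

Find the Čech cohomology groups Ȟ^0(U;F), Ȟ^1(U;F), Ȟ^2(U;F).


nerve of the cover:
  V12={q2,q8,q9,q10} V13={q2,q8,q9,q10,q11} V14={q11} V23={q1,q2,q5,q6,q7,q8,q9,q10} V34={q11}
  V123={q2,q8,q9,q10} V134={q11}
components per intersection:
  V1: {q2,q8,q9,q10} {q11}
  V2: {q1,q2,q5,q6,q7,q8,q9,q10} {q3} {q4}
  V3: {q1,q2,q5,q6,q7,q8,q9,q10} {q11}
  V4: {q11}
  V12: {q2,q8,q9,q10}
  V13: {q2,q8,q9,q10} {q11}
  V14: {q11}
  V23: {q1,q2,q5,q6,q7,q8,q9,q10}
  V34: {q11}
  V123: {q2,q8,q9,q10}
  V134: {q11}
C dims 8,6,2; δ0: rk 4, SNF 1^4; δ1: rk 2, SNF 1^2
Ȟ^0 = (8 − 4) − 0 = 4, so Ȟ^0 ≅ Z^4
Ȟ^1 = (6 − 2) − 4 = 0, so Ȟ^1 ≅ 0
Ȟ^2 = (2 − 0) − 2 = 0, so Ȟ^2 ≅ 0

Ȟ^0 = Z^4; Ȟ^1 = 0; Ȟ^2 = 0


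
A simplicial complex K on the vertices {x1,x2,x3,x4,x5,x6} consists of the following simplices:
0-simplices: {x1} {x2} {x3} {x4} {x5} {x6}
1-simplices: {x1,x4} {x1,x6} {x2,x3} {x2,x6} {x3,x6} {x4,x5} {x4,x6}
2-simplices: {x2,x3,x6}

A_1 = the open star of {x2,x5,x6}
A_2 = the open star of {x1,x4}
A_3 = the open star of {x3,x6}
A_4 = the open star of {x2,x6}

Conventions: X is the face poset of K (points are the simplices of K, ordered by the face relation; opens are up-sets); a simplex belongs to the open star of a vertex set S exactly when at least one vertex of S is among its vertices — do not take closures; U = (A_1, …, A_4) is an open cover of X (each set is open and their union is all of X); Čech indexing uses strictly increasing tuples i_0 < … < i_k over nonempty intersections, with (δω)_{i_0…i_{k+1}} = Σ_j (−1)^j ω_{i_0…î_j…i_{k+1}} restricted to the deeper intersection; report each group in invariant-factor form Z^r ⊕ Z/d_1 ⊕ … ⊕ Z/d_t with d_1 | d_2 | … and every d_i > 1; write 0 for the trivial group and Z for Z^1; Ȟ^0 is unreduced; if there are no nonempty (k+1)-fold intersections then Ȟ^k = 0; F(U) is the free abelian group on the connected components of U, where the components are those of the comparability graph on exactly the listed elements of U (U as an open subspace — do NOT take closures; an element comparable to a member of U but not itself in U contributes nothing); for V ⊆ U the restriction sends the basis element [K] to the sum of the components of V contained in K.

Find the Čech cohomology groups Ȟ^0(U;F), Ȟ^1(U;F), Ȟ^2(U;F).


nonempty overlaps:
  A1={{x2},{x5},{x6},{x1,x6},{x2,x3},{x2,x6},{x3,x6},{x4,x5},{x4,x6},{x2,x3,x6}} A2={{x1},{x4},{x1,x4},{x1,x6},{x4,x5},{x4,x6}} A3={{x3},{x6},{x1,x6},{x2,x3},{x2,x6},{x3,x6},{x4,x6},{x2,x3,x6}} A4={{x2},{x6},{x1,x6},{x2,x3},{x2,x6},{x3,x6},{x4,x6},{x2,x3,x6}}
  A12={{x1,x6},{x4,x5},{x4,x6}} A13={{x6},{x1,x6},{x2,x3},{x2,x6},{x3,x6},{x4,x6},{x2,x3,x6}} A14={{x2},{x6},{x1,x6},{x2,x3},{x2,x6},{x3,x6},{x4,x6},{x2,x3,x6}} A23={{x1,x6},{x4,x6}} A24={{x1,x6},{x4,x6}} A34={{x6},{x1,x6},{x2,x3},{x2,x6},{x3,x6},{x4,x6},{x2,x3,x6}}
  A123={{x1,x6},{x4,x6}} A124={{x1,x6},{x4,x6}} A134={{x6},{x1,x6},{x2,x3},{x2,x6},{x3,x6},{x4,x6},{x2,x3,x6}} A234={{x1,x6},{x4,x6}}
  A1234={{x1,x6},{x4,x6}}
components per intersection:
  A1: {{x2},{x6},{x1,x6},{x2,x3},{x2,x6},{x3,x6},{x4,x6},{x2,x3,x6}} {{x5},{x4,x5}}
  A2: {{x1},{x4},{x1,x4},{x1,x6},{x4,x5},{x4,x6}}
  A3: {{x3},{x6},{x1,x6},{x2,x3},{x2,x6},{x3,x6},{x4,x6},{x2,x3,x6}}
  A4: {{x2},{x6},{x1,x6},{x2,x3},{x2,x6},{x3,x6},{x4,x6},{x2,x3,x6}}
  A12: {{x1,x6}} {{x4,x5}} {{x4,x6}}
  A13: {{x6},{x1,x6},{x2,x3},{x2,x6},{x3,x6},{x4,x6},{x2,x3,x6}}
  A14: {{x2},{x6},{x1,x6},{x2,x3},{x2,x6},{x3,x6},{x4,x6},{x2,x3,x6}}
  A23: {{x1,x6}} {{x4,x6}}
  A24: {{x1,x6}} {{x4,x6}}
  A34: {{x6},{x1,x6},{x2,x3},{x2,x6},{x3,x6},{x4,x6},{x2,x3,x6}}
  A123: {{x1,x6}} {{x4,x6}}
  A124: {{x1,x6}} {{x4,x6}}
  A134: {{x6},{x1,x6},{x2,x3},{x2,x6},{x3,x6},{x4,x6},{x2,x3,x6}}
  A234: {{x1,x6}} {{x4,x6}}
  A1234: {{x1,x6}} {{x4,x6}}
C dims 5,10,7,2; δ0: rk 4, SNF 1^4; δ1: rk 5, SNF 1^5; δ2: rk 2, SNF 1^2
degree 0: 5−4−0 = 1 → Ȟ^0 ≅ Z
degree 1: 10−5−4 = 1 → Ȟ^1 ≅ Z
degree 2: 7−2−5 = 0 → Ȟ^2 ≅ 0

Ȟ^0 ≅ Z, Ȟ^1 ≅ Z, Ȟ^2 ≅ 0


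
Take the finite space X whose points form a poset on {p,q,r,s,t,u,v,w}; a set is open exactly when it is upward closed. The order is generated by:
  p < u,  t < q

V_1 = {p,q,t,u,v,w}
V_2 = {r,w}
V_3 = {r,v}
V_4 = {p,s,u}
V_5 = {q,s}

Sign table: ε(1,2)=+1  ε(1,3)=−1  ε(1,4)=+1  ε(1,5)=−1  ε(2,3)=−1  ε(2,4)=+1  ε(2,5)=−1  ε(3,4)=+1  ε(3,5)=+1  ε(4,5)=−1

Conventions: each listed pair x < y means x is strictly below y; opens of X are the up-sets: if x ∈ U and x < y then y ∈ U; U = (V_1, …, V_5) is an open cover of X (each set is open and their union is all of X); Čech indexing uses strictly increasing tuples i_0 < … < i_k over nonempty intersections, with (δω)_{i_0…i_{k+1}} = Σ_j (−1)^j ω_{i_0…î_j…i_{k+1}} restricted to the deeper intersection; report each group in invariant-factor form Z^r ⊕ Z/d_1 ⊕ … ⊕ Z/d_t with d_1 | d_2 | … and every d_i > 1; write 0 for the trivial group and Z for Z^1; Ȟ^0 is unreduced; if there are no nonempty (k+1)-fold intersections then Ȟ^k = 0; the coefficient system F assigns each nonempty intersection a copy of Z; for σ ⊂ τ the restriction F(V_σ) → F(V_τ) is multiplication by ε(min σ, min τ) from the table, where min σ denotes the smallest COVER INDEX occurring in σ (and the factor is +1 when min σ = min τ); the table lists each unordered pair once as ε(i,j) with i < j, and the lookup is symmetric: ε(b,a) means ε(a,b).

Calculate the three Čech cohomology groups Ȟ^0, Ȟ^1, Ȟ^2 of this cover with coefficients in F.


nerve of the cover:
  V12={w} V13={v} V14={p,u} V15={q} V23={r} V45={s}
C dims 5,6; δ0: rk 4, SNF 1^4
Ȟ^0 = (5 − 4) − 0 = 1, so Ȟ^0 ≅ Z
Ȟ^1 = (6 − 0) − 4 = 2, so Ȟ^1 ≅ Z^2
Ȟ^2 = (0 − 0) − 0 = 0, so Ȟ^2 ≅ 0

Ȟ^0 ≅ Z,  Ȟ^1 ≅ Z^2,  Ȟ^2 ≅ 0


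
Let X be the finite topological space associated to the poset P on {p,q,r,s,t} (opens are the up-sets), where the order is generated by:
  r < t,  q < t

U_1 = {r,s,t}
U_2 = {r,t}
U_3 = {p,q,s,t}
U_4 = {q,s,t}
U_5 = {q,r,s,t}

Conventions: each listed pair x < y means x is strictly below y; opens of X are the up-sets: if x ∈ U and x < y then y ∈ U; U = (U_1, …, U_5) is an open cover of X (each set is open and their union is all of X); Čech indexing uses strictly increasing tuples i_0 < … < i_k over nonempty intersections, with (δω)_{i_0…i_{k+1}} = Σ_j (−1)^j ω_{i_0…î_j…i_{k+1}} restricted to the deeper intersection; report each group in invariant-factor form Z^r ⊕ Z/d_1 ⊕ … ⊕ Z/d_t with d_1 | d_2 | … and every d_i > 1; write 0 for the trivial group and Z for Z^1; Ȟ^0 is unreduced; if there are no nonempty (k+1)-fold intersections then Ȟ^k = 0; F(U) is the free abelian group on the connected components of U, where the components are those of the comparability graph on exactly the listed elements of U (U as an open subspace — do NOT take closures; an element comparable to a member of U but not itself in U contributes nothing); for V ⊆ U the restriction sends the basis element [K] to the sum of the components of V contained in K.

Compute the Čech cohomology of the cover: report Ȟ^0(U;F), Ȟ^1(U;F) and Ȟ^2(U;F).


Ȟ^0(U;F) ≅ Z^3,  Ȟ^1(U;F) ≅ 0,  Ȟ^2(U;F) ≅ 0

nerve simplices:
  U12={r,t} U13={s,t} U14={s,t} U15={r,s,t} U23={t} U24={t} U25={r,t} U34={q,s,t} U35={q,s,t} U45={q,s,t}
  U123={t} U124={t} U125={r,t} U134={s,t} U135={s,t} U145={s,t} U234={t} U235={t} U245={t} U345={q,s,t}
  U1234={t} U1235={t} U1245={t} U1345={s,t} U2345={t}
  U12345={t}
components per intersection:
  U1: {r,t} {s}
  U2: {r,t}
  U3: {p} {q,t} {s}
  U4: {q,t} {s}
  U5: {q,r,t} {s}
  U12: {r,t}
  U13: {s} {t}
  U14: {s} {t}
  U15: {r,t} {s}
  U23: {t}
  U24: {t}
  U25: {r,t}
  U34: {q,t} {s}
  U35: {q,t} {s}
  U45: {q,t} {s}
  U123: {t}
  U124: {t}
  U125: {r,t}
  U134: {s} {t}
  U135: {s} {t}
  U145: {s} {t}
  U234: {t}
  U235: {t}
  U245: {t}
  U345: {q,t} {s}
  U1234: {t}
  U1235: {t}
  U1245: {t}
  U1345: {s} {t}
  U2345: {t}
  U12345: {t}
C dims 10,16,14,6; δ0: rk 7, SNF 1^7; δ1: rk 9, SNF 1^9; δ2: rk 5, SNF 1^5
degree 0: 10−7−0 = 3 → Ȟ^0 ≅ Z^3
degree 1: 16−9−7 = 0 → Ȟ^1 ≅ 0
degree 2: 14−5−9 = 0 → Ȟ^2 ≅ 0


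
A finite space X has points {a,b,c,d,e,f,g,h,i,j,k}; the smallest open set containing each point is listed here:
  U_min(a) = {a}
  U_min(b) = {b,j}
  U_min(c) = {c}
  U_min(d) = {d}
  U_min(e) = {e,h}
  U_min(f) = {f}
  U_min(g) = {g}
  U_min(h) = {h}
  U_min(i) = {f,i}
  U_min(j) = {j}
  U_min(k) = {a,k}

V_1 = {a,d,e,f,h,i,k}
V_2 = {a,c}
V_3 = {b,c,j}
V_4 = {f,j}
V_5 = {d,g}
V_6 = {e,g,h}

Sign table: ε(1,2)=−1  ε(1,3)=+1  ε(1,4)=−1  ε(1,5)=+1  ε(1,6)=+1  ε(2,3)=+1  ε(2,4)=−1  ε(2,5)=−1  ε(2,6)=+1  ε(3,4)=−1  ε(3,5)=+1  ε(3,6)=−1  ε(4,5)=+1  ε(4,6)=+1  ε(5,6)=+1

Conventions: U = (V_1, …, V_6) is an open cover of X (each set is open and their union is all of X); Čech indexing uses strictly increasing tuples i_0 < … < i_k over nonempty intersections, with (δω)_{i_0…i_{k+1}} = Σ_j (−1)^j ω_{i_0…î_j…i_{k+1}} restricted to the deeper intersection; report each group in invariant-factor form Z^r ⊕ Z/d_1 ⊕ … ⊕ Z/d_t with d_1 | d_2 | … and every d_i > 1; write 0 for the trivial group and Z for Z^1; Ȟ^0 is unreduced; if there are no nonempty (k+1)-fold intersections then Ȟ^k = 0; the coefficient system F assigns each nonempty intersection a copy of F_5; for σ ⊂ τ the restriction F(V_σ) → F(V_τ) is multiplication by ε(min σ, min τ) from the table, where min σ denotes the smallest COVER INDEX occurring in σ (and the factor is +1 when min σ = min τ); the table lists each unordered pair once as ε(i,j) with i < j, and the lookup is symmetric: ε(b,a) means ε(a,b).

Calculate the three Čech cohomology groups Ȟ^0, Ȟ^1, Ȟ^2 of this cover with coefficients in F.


intersection data:
  V12={a} V14={f} V15={d} V16={e,h} V23={c} V34={j} V56={g}
C dims 6,7; δ0: rk_F5 6
Ȟ^0 = (6 − 6) − 0 = 0, so Ȟ^0 ≅ 0
Ȟ^1 = (7 − 0) − 6 = 1, so Ȟ^1 ≅ Z/5
Ȟ^2 = (0 − 0) − 0 = 0, so Ȟ^2 ≅ 0

Ȟ^0 ≅ 0, Ȟ^1 ≅ Z/5 and Ȟ^2 ≅ 0
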